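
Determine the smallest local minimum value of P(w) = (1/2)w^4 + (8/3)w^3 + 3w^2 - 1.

-11/2

P'(w) = 2w^3 + 8w^2 + 6w = 0 at w = -3, -1, 0.
P''(w) = 6w^2 + 16w + 6. P''(-3) = 12 > 0 ⇒ local minimum; P''(-1) = -4 < 0 ⇒ local maximum; P''(0) = 6 > 0 ⇒ local minimum.
Thus P has its smallest local minimum at w = -3, with value -11/2.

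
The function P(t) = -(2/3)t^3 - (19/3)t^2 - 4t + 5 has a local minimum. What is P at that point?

-55

P'(t) = -2t^2 - (38/3)t - 4 = 0 at t = -6, -1/3.
P''(t) = -4t - 38/3. P''(-6) = 34/3 > 0 ⇒ local minimum; P''(-1/3) = -34/3 < 0 ⇒ local maximum.
The local minimum is P(-6) = -55.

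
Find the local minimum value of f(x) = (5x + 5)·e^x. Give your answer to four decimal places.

-0.6767

f'(x) = 5·e^x + (5x + 5)·1·e^x = (5x + 10)·e^x. Since e^x > 0, the only critical point is x = -2.
f''(-2) has the same sign as 5 > 0, so this is a local minimum.
f(-2) = (-5)·e^(-2) ≈ -0.6767.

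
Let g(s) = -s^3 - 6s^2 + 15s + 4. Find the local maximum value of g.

12

g'(s) = -3s^2 - 12s + 15 = 0 at s = -5, 1.
Second-derivative test with g''(s) = -6s - 12: g''(-5) = 18 > 0 ⇒ local minimum; g''(1) = -18 < 0 ⇒ local maximum.
So the local maximum value is g(1) = 12.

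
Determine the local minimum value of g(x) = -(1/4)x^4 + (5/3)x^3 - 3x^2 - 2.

-14/3

Critical points: g'(x) = -x^3 + 5x^2 - 6x vanishes at x = 0, 2, 3.
g''(x) = -3x^2 + 10x - 6. g''(0) = -6 < 0 ⇒ local maximum; g''(2) = 2 > 0 ⇒ local minimum; g''(3) = -3 < 0 ⇒ local maximum.
So the local minimum value is g(2) = -14/3.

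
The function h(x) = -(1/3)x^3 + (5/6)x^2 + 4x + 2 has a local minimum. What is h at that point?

h'(x) = -x^2 + (5/3)x + 4 = 0 at x = -4/3, 3.
h''(x) = -2x + 5/3. h''(-4/3) = 13/3 > 0 ⇒ local minimum; h''(3) = -13/3 < 0 ⇒ local maximum.
The local minimum is h(-4/3) = -86/81.

-86/81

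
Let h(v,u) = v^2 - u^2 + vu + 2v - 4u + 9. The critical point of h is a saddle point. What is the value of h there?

∂h/∂v = 2v + u + 2 = 0 and ∂h/∂u = v - 2u - 4 = 0, so (v, u) = (0, -2).
The Hessian has h_{vv} = 2, h_{uu} = -2, h_{vu} = 1, giving D = -5 < 0, so the point is a saddle point.
h(0, -2) = 13.

13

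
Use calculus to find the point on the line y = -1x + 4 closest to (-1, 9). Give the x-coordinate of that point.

-3

Minimize D(x)^2 = (x + 1)^2 + (-x - 5)^2.
d/dx[D^2] = 2(x + 1) + 2·(-1)·(-x - 5) = 0 ⇒ x = -3.
Then y = 7 and the distance is √(8) ≈ 2.8284.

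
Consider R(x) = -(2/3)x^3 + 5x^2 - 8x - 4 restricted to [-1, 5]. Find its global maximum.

R'(x) = -2x^2 + 10x - 8, which vanishes at x = 1 and x = 4.
Candidates: R(-1) = 29/3; R(1) = -23/3; R(4) = 4/3; R(5) = -7/3.
The maximum over the interval is 29/3, attained at x = -1.

29/3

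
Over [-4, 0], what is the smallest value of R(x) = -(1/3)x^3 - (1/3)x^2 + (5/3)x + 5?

230/81

The derivative is -x^2 - (2/3)x + 5/3, whose only zero in [-4, 0] is x = -5/3.
Evaluating at the critical points and endpoints: R(-4) = 43/3; R(-5/3) = 230/81; R(0) = 5.
Hence the absolute minimum is 230/81 at x = -5/3.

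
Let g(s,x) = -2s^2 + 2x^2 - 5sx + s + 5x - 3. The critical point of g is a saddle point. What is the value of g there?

-146/41

∂g/∂s = -4s - 5x + 1 = 0 and ∂g/∂x = -5s + 4x + 5 = 0, so (s, x) = (29/41, -15/41).
The Hessian has g_{ss} = -4, g_{xx} = 4, g_{sx} = -5, giving D = -41 < 0, so the point is a saddle point.
g(29/41, -15/41) = -146/41.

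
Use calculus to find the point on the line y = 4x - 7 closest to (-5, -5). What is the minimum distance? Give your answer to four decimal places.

Minimize D(x)^2 = (x + 5)^2 + (4x - 2)^2.
d/dx[D^2] = 2(x + 5) + 2·4·(4x - 2) = 0 ⇒ x = 3/17.
Then y = -107/17 and the distance is √(484/17) ≈ 5.3358.

5.3358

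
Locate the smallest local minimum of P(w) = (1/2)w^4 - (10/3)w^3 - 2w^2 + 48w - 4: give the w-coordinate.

P'(w) = 2w^3 - 10w^2 - 4w + 48. Setting P'(w) = 0 gives w ∈ {-2, 3, 4}.
Since P''(w) = 6w^2 - 20w - 4, we get P''(-2) = 60 > 0 ⇒ local minimum; P''(3) = -10 < 0 ⇒ local maximum; P''(4) = 12 > 0 ⇒ local minimum.
Thus P has its smallest local minimum at w = -2, with value -220/3.

-2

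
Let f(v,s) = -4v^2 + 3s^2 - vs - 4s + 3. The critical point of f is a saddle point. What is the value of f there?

∂f/∂v = -8v - s = 0 and ∂f/∂s = -v + 6s - 4 = 0, so (v, s) = (-4/49, 32/49).
The Hessian has f_{vv} = -8, f_{ss} = 6, f_{vs} = -1, giving D = -49 < 0, so the point is a saddle point.
f(-4/49, 32/49) = 83/49.

83/49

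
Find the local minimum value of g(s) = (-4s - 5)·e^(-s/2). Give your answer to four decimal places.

g'(s) = (-4)·e^(-s/2) + (-4s - 5)·(-1/2)·e^(-s/2) = (2s - 3/2)·e^(-s/2). Since e^(-s/2) > 0, the only critical point is s = 3/4.
g''(3/4) has the same sign as 2 > 0, so this is a local minimum.
g(3/4) = (-8)·e^(-3/8) ≈ -5.4983.

-5.4983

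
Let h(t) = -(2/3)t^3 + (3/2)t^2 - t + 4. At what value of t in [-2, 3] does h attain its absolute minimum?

Differentiating, h'(t) = -2t^2 + 3t - 1; which vanishes at t = 1/2 and t = 1.
Compare values at every candidate in [-2, 3]: h(-2) = 52/3; h(1/2) = 91/24; h(1) = 23/6; h(3) = -7/2.
The minimum over the interval is -7/2, attained at t = 3.

3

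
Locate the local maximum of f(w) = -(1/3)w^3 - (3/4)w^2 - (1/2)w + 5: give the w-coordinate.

Critical points: f'(w) = -w^2 - (3/2)w - 1/2 vanishes at w = -1, -1/2.
f''(w) = -2w - 3/2. f''(-1) = 1/2 > 0 ⇒ local minimum; f''(-1/2) = -1/2 < 0 ⇒ local maximum.
Thus f has its local maximum at w = -1/2, with value 245/48.

-1/2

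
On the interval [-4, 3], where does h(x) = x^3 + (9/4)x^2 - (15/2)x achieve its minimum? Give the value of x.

1

h'(x) = 3x^2 + (9/2)x - 15/2, which vanishes at x = -5/2 and x = 1.
Candidates: h(-4) = 2, h(-5/2) = 275/16, h(1) = -17/4, h(3) = 99/4.
Hence the absolute minimum is -17/4 at x = 1.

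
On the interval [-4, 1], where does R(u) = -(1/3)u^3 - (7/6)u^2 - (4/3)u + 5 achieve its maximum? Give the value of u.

-4

The derivative is -u^2 - (7/3)u - 4/3, which vanishes at u = -4/3 and u = -1.
Evaluating at the critical points and endpoints: R(-4) = 13, R(-4/3) = 445/81, R(-1) = 11/2, R(1) = 13/6.
Hence the absolute maximum is 13 at u = -4.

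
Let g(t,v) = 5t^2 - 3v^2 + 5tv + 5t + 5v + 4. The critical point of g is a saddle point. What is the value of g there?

53/17

∂g/∂t = 10t + 5v + 5 = 0 and ∂g/∂v = 5t - 6v + 5 = 0, so (t, v) = (-11/17, 5/17).
The Hessian has g_{tt} = 10, g_{vv} = -6, g_{tv} = 5, giving D = -85 < 0, so the point is a saddle point.
g(-11/17, 5/17) = 53/17.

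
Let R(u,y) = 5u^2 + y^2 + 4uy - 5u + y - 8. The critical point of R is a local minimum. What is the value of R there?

∂R/∂u = 10u + 4y - 5 = 0 and ∂R/∂y = 4u + 2y + 1 = 0, so (u, y) = (7/2, -15/2).
The Hessian has R_{uu} = 10, R_{yy} = 2, R_{uy} = 4, giving D = 4 > 0 with R_{uu} > 0, so the point is a local minimum.
R(7/2, -15/2) = -41/2.

-41/2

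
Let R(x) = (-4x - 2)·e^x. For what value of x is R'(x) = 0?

-3/2

By the product rule, R'(x) = (-4x - 6)·e^x. Since e^x > 0, the only critical point is x = -3/2.
R''(-3/2) has the same sign as -4 < 0, so this is a local maximum.
R(-3/2) = (4)·e^(-3/2) ≈ 0.8925.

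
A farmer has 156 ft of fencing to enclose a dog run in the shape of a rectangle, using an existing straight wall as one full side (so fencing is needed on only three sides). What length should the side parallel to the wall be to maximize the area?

Let the sides perpendicular to the wall have length x and the parallel side y, so 2x + y = 156 and the area is A = xy = x(156 − 2x).
A'(x) = 156 − 4x = 0 gives x = 39, and A''(x) = −4 < 0 confirms a maximum.
Then y = 156 − 2·39 = 78 and A = 3042.

78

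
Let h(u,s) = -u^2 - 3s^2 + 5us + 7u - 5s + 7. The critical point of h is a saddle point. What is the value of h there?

94/13

∂h/∂u = -2u + 5s + 7 = 0 and ∂h/∂s = 5u - 6s - 5 = 0, so (u, s) = (-17/13, -25/13).
The Hessian has h_{uu} = -2, h_{ss} = -6, h_{us} = 5, giving D = -13 < 0, so the point is a saddle point.
h(-17/13, -25/13) = 94/13.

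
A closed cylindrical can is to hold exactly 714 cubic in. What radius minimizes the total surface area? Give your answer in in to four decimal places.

With radius r and height h, πr²h = 714 so h = 714/(πr²), and S(r) = 2πr² + 2πrh = 2πr² + 2·714/r.
S'(r) = 4πr − 2·714/r² = 0 ⇒ r³ = 714/(2π), so r ≈ 4.8437 and h = 2r ≈ 9.6873.
S''(r) = 4π + 4·714/r³ > 0, so this is the minimum; S ≈ 442.2285.

4.8437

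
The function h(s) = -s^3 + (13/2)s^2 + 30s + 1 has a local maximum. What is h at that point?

199

h'(s) = -3s^2 + 13s + 30 = 0 at s = -5/3, 6.
Since h''(s) = -6s + 13, we get h''(-5/3) = 23 > 0 ⇒ local minimum; h''(6) = -23 < 0 ⇒ local maximum.
Thus h has its local maximum at s = 6, with value 199.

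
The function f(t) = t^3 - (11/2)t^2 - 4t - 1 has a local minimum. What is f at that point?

Critical points: f'(t) = 3t^2 - 11t - 4 vanishes at t = -1/3, 4.
Since f''(t) = 6t - 11, we get f''(-1/3) = -13 < 0 ⇒ local maximum; f''(4) = 13 > 0 ⇒ local minimum.
The local minimum is f(4) = -41.

-41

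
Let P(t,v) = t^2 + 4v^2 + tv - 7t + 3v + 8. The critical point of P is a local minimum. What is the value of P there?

∂P/∂t = 2t + v - 7 = 0 and ∂P/∂v = t + 8v + 3 = 0, so (t, v) = (59/15, -13/15).
The Hessian has P_{tt} = 2, P_{vv} = 8, P_{tv} = 1, giving D = 15 > 0 with P_{tt} > 0, so the point is a local minimum.
P(59/15, -13/15) = -106/15.

-106/15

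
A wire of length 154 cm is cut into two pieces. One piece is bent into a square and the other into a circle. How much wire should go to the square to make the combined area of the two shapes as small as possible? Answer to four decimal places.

Let x be the length used for the square. Square side x/4; circle radius (154−x)/(2π).
A(x) = (x/4)² + π·((154−x)/(2π))² = x²/16 + (154−x)²/(4π) for 0 ≤ x ≤ 154. A'(x) = x/8 − (154−x)/(2π) = 0 gives x = 4·154/(π+4) ≈ 86.2553.
A'' = 1/8 + 1/(2π) > 0, so this gives the minimum combined area; x ≈ 86.2553 cm to the square.

86.2553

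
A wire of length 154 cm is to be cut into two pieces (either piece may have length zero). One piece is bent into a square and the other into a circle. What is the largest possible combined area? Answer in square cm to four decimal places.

Let x be the length used for the square. Square side x/4; circle radius (154−x)/(2π).
A(x) = (x/4)² + π·((154−x)/(2π))² = x²/16 + (154−x)²/(4π) for 0 ≤ x ≤ 154. A'(x) = x/8 − (154−x)/(2π) = 0 gives x = 4·154/(π+4) ≈ 86.2553.
A'' > 0, so the interior critical point is a minimum; the maximum is at an endpoint. A(0) = 1887.2593 and A(154) = 1482.2500, so the largest area is 1887.2593.

1887.2593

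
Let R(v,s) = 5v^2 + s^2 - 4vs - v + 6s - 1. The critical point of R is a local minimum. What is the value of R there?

∂R/∂v = 10v - 4s - 1 = 0 and ∂R/∂s = -4v + 2s + 6 = 0, so (v, s) = (-11/2, -14).
The Hessian has R_{vv} = 10, R_{ss} = 2, R_{vs} = -4, giving D = 4 > 0 with R_{vv} > 0, so the point is a local minimum.
R(-11/2, -14) = -161/4.

-161/4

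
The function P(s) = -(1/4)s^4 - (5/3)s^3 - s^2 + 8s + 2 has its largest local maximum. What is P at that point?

85/12

Critical points: P'(s) = -s^3 - 5s^2 - 2s + 8 vanishes at s = -4, -2, 1.
P''(s) = -3s^2 - 10s - 2. P''(-4) = -10 < 0 ⇒ local maximum; P''(-2) = 6 > 0 ⇒ local minimum; P''(1) = -15 < 0 ⇒ local maximum.
Thus P has its largest local maximum at s = 1, with value 85/12.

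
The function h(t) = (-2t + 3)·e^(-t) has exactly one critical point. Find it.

h'(t) = (-2)·e^(-t) + (-2t + 3)·(-1)·e^(-t) = (2t - 5)·e^(-t). Since e^(-t) > 0, the only critical point is t = 5/2.
h''(5/2) has the same sign as 2 > 0, so this is a local minimum.
h(5/2) = (-2)·e^(-5/2) ≈ -0.1642.

5/2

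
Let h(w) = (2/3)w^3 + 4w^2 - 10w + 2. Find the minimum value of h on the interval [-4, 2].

h'(w) = 2w^2 + 8w - 10, whose only zero in [-4, 2] is w = 1.
Compare values at every candidate in [-4, 2]: h(-4) = 190/3; h(1) = -10/3; h(2) = 10/3.
The minimum over the interval is -10/3, attained at w = 1.

-10/3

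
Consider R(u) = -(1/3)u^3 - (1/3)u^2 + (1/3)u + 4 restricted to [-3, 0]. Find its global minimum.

11/3

Differentiating, R'(u) = -u^2 - (2/3)u + 1/3; whose only zero in [-3, 0] is u = -1.
Candidates: R(-3) = 9, R(-1) = 11/3, R(0) = 4.
Hence the absolute minimum is 11/3 at u = -1.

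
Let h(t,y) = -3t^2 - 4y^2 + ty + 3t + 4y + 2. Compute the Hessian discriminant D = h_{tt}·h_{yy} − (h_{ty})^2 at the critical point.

47

∂h/∂t = -6t + y + 3 = 0 and ∂h/∂y = t - 8y + 4 = 0, so (t, y) = (28/47, 27/47).
The Hessian has h_{tt} = -6, h_{yy} = -8, h_{ty} = 1, giving D = 47 > 0 with h_{tt} < 0, so the point is a local maximum.
D = (-6)·(-8) − (1)^2 = 47.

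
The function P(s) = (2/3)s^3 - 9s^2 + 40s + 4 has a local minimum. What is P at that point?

P'(s) = 2s^2 - 18s + 40 = 0 at s = 4, 5.
Second-derivative test with P''(s) = 4s - 18: P''(4) = -2 < 0 ⇒ local maximum; P''(5) = 2 > 0 ⇒ local minimum.
Thus P has its local minimum at s = 5, with value 187/3.

187/3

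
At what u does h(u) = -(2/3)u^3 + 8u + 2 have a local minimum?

-2

h'(u) = -2u^2 + 8 = 0 at u = -2, 2.
h''(u) = -4u. h''(-2) = 8 > 0 ⇒ local minimum; h''(2) = -8 < 0 ⇒ local maximum.
So the local minimum value is h(-2) = -26/3.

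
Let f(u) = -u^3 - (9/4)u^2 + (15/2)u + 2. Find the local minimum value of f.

-243/16

f'(u) = -3u^2 - (9/2)u + 15/2 = 0 at u = -5/2, 1.
f''(u) = -6u - 9/2. f''(-5/2) = 21/2 > 0 ⇒ local minimum; f''(1) = -21/2 < 0 ⇒ local maximum.
Thus f has its local minimum at u = -5/2, with value -243/16.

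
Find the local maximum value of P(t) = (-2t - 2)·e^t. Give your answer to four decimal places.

Differentiating with the product rule gives P'(t) = (-2t - 4)·e^t. Since e^t > 0, the only critical point is t = -2.
P''(-2) has the same sign as -2 < 0, so this is a local maximum.
P(-2) = (2)·e^(-2) ≈ 0.2707.

0.2707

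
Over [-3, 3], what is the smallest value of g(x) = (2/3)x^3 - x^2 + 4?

-23

The derivative is 2x^2 - 2x, which vanishes at x = 0 and x = 1.
Compare values at every candidate in [-3, 3]: g(-3) = -23, g(0) = 4, g(1) = 11/3, g(3) = 13.
The minimum over the interval is -23, attained at x = -3.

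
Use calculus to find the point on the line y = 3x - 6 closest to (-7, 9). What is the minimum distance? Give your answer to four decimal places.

11.3842

Minimize D(x)^2 = (x + 7)^2 + (3x - 15)^2.
d/dx[D^2] = 2(x + 7) + 2·3·(3x - 15) = 0 ⇒ x = 19/5.
Then y = 27/5 and the distance is √(648/5) ≈ 11.3842.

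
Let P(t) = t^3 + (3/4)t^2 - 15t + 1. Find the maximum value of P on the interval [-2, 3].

26

P'(t) = 3t^2 + (3/2)t - 15, whose only zero in [-2, 3] is t = 2.
Compare values at every candidate in [-2, 3]: P(-2) = 26; P(2) = -18; P(3) = -41/4.
So the maximum is P(-2) = 26.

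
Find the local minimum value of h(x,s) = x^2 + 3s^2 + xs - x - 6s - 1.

∂h/∂x = 2x + s - 1 = 0 and ∂h/∂s = x + 6s - 6 = 0, so (x, s) = (0, 1).
The Hessian has h_{xx} = 2, h_{ss} = 6, h_{xs} = 1, giving D = 11 > 0 with h_{xx} > 0, so the point is a local minimum.
h(0, 1) = -4.

-4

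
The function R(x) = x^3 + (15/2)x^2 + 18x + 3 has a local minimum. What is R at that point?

-11

R'(x) = 3x^2 + 15x + 18. Setting R'(x) = 0 gives x ∈ {-3, -2}.
Second-derivative test with R''(x) = 6x + 15: R''(-3) = -3 < 0 ⇒ local maximum; R''(-2) = 3 > 0 ⇒ local minimum.
The local minimum is R(-2) = -11.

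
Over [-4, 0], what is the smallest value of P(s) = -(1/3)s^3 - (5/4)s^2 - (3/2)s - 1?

The derivative is -s^2 - (5/2)s - 3/2, which vanishes at s = -3/2 and s = -1.
Candidates: P(-4) = 19/3, P(-3/2) = -7/16, P(-1) = -5/12, P(0) = -1.
Hence the absolute minimum is -1 at s = 0.

-1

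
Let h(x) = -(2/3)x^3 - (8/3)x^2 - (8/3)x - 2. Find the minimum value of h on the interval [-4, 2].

Differentiating, h'(x) = -2x^2 - (16/3)x - 8/3; which vanishes at x = -2 and x = -2/3.
Compare values at every candidate in [-4, 2]: h(-4) = 26/3, h(-2) = -2, h(-2/3) = -98/81, h(2) = -70/3.
The minimum over the interval is -70/3, attained at x = 2.

-70/3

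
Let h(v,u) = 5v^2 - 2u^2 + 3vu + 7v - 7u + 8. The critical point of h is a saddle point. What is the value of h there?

∂h/∂v = 10v + 3u + 7 = 0 and ∂h/∂u = 3v - 4u - 7 = 0, so (v, u) = (-1/7, -13/7).
The Hessian has h_{vv} = 10, h_{uu} = -4, h_{vu} = 3, giving D = -49 < 0, so the point is a saddle point.
h(-1/7, -13/7) = 14.

14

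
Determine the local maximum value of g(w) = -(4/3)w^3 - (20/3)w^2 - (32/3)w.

448/81

g'(w) = -4w^2 - (40/3)w - 32/3 = 0 at w = -2, -4/3.
Second-derivative test with g''(w) = -8w - 40/3: g''(-2) = 8/3 > 0 ⇒ local minimum; g''(-4/3) = -8/3 < 0 ⇒ local maximum.
Thus g has its local maximum at w = -4/3, with value 448/81.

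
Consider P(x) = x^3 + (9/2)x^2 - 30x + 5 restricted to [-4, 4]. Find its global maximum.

The derivative is 3x^2 + 9x - 30, whose only zero in [-4, 4] is x = 2.
Candidates: P(-4) = 133, P(2) = -29, P(4) = 21.
Hence the absolute maximum is 133 at x = -4.

133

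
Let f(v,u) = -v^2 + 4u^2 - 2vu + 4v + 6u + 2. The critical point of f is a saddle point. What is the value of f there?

29/5

∂f/∂v = -2v - 2u + 4 = 0 and ∂f/∂u = -2v + 8u + 6 = 0, so (v, u) = (11/5, -1/5).
The Hessian has f_{vv} = -2, f_{uu} = 8, f_{vu} = -2, giving D = -20 < 0, so the point is a saddle point.
f(11/5, -1/5) = 29/5.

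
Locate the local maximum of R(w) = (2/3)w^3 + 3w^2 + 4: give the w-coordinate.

R'(w) = 2w^2 + 6w. Setting R'(w) = 0 gives w ∈ {-3, 0}.
R''(w) = 4w + 6. R''(-3) = -6 < 0 ⇒ local maximum; R''(0) = 6 > 0 ⇒ local minimum.
Thus R has its local maximum at w = -3, with value 13.

-3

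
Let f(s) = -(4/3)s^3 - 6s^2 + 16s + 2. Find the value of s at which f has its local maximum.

1

f'(s) = -4s^2 - 12s + 16 = 0 at s = -4, 1.
Second-derivative test with f''(s) = -8s - 12: f''(-4) = 20 > 0 ⇒ local minimum; f''(1) = -20 < 0 ⇒ local maximum.
So the local maximum value is f(1) = 32/3.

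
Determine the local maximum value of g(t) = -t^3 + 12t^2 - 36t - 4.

g'(t) = -3t^2 + 24t - 36 = 0 at t = 2, 6.
Since g''(t) = -6t + 24, we get g''(2) = 12 > 0 ⇒ local minimum; g''(6) = -12 < 0 ⇒ local maximum.
Thus g has its local maximum at t = 6, with value -4.

-4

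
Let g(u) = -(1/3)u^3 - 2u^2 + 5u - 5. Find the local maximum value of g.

g'(u) = -u^2 - 4u + 5. Setting g'(u) = 0 gives u ∈ {-5, 1}.
Second-derivative test with g''(u) = -2u - 4: g''(-5) = 6 > 0 ⇒ local minimum; g''(1) = -6 < 0 ⇒ local maximum.
The local maximum is g(1) = -7/3.

-7/3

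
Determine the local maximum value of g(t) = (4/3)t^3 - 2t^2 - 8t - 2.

8/3

g'(t) = 4t^2 - 4t - 8 = 0 at t = -1, 2.
Second-derivative test with g''(t) = 8t - 4: g''(-1) = -12 < 0 ⇒ local maximum; g''(2) = 12 > 0 ⇒ local minimum.
The local maximum is g(-1) = 8/3.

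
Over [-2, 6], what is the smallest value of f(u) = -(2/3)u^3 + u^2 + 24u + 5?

The derivative is -2u^2 + 2u + 24, whose only zero in [-2, 6] is u = 4.
Evaluating at the critical points and endpoints: f(-2) = -101/3; f(4) = 223/3; f(6) = 41.
So the minimum is f(-2) = -101/3.

-101/3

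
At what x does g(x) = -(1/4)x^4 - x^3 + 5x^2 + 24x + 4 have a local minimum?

-2

Critical points: g'(x) = -x^3 - 3x^2 + 10x + 24 vanishes at x = -4, -2, 3.
Since g''(x) = -3x^2 - 6x + 10, we get g''(-4) = -14 < 0 ⇒ local maximum; g''(-2) = 10 > 0 ⇒ local minimum; g''(3) = -35 < 0 ⇒ local maximum.
Thus g has its local minimum at x = -2, with value -20.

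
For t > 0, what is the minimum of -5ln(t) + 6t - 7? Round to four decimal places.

g'(t) = -5/t + 6 = 0 gives t = 5/6.
g''(t) = 5/t², which is positive for t > 0, so this is a local minimum.
g(5/6) = -5·ln(5/6) + 5 - 7 ≈ -1.0884.

-1.0884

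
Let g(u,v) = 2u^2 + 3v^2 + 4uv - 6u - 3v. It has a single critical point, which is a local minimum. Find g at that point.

∂g/∂u = 4u + 4v - 6 = 0 and ∂g/∂v = 4u + 6v - 3 = 0, so (u, v) = (3, -3/2).
The Hessian has g_{uu} = 4, g_{vv} = 6, g_{uv} = 4, giving D = 8 > 0 with g_{uu} > 0, so the point is a local minimum.
g(3, -3/2) = -27/4.

-27/4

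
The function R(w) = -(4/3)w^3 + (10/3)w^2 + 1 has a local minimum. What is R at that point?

R'(w) = -4w^2 + (20/3)w. Setting R'(w) = 0 gives w ∈ {0, 5/3}.
R''(w) = -8w + 20/3. R''(0) = 20/3 > 0 ⇒ local minimum; R''(5/3) = -20/3 < 0 ⇒ local maximum.
Thus R has its local minimum at w = 0, with value 1.

1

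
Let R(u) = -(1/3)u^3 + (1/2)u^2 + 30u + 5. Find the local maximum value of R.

R'(u) = -u^2 + u + 30 = 0 at u = -5, 6.
R''(u) = -2u + 1. R''(-5) = 11 > 0 ⇒ local minimum; R''(6) = -11 < 0 ⇒ local maximum.
So the local maximum value is R(6) = 131.

131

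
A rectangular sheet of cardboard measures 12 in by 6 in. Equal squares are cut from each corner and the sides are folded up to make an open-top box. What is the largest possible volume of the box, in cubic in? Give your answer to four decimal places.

41.5692

With cut size x, the volume is V(x) = x(12 − 2x)(6 − 2x) for 0 < x < 3.
V'(x) = 12x^2 − 72x + 72. Setting V'(x) = 0 gives x ≈ 1.2679 (the root in (0, 3)).
V''(x) = 24x − 72 is negative there, so this is the maximum; V ≈ 41.5692.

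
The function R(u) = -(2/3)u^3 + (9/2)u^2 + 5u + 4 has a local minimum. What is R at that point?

65/24

R'(u) = -2u^2 + 9u + 5 = 0 at u = -1/2, 5.
Since R''(u) = -4u + 9, we get R''(-1/2) = 11 > 0 ⇒ local minimum; R''(5) = -11 < 0 ⇒ local maximum.
So the local minimum value is R(-1/2) = 65/24.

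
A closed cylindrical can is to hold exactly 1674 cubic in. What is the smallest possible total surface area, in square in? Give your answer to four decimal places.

With radius r and height h, πr²h = 1674 so h = 1674/(πr²), and S(r) = 2πr² + 2πrh = 2πr² + 2·1674/r.
S'(r) = 4πr − 2·1674/r² = 0 ⇒ r³ = 1674/(2π), so r ≈ 6.4347 and h = 2r ≈ 12.8693.
S''(r) = 4π + 4·1674/r³ > 0, so this is the minimum; S ≈ 780.4616.

780.4616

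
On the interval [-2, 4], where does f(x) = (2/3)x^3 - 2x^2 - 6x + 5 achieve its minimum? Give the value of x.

Differentiating, f'(x) = 2x^2 - 4x - 6; which vanishes at x = -1 and x = 3.
Compare values at every candidate in [-2, 4]: f(-2) = 11/3, f(-1) = 25/3, f(3) = -13, f(4) = -25/3.
The minimum over the interval is -13, attained at x = 3.

3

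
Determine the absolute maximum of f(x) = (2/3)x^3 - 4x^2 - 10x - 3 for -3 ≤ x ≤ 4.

f'(x) = 2x^2 - 8x - 10, whose only zero in [-3, 4] is x = -1.
Evaluating at the critical points and endpoints: f(-3) = -27; f(-1) = 7/3; f(4) = -193/3.
Hence the absolute maximum is 7/3 at x = -1.

7/3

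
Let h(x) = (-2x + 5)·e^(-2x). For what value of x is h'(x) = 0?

3

Differentiating with the product rule gives h'(x) = (4x - 12)·e^(-2x). Since e^(-2x) > 0, the only critical point is x = 3.
h''(3) has the same sign as 4 > 0, so this is a local minimum.
h(3) = (-1)·e^(-6) ≈ -0.0025.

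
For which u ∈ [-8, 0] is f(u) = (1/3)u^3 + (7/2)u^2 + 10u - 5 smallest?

The derivative is u^2 + 7u + 10, which vanishes at u = -5 and u = -2.
Candidates: f(-8) = -95/3; f(-5) = -55/6; f(-2) = -41/3; f(0) = -5.
The minimum over the interval is -95/3, attained at u = -8.

-8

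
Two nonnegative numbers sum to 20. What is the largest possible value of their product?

With x + y = 20, the product is P(x) = x(20 − x).
P'(x) = 20 − 2x = 0 gives x = 10; P'' = −2 < 0, so this is the maximum.
P = 10·10 = 100.

100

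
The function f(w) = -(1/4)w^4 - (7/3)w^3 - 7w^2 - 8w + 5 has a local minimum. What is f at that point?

23/3

f'(w) = -w^3 - 7w^2 - 14w - 8. Setting f'(w) = 0 gives w ∈ {-4, -2, -1}.
Since f''(w) = -3w^2 - 14w - 14, we get f''(-4) = -6 < 0 ⇒ local maximum; f''(-2) = 2 > 0 ⇒ local minimum; f''(-1) = -3 < 0 ⇒ local maximum.
Thus f has its local minimum at w = -2, with value 23/3.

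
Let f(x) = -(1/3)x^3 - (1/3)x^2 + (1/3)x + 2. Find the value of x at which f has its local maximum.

1/3

f'(x) = -x^2 - (2/3)x + 1/3 = 0 at x = -1, 1/3.
f''(x) = -2x - 2/3. f''(-1) = 4/3 > 0 ⇒ local minimum; f''(1/3) = -4/3 < 0 ⇒ local maximum.
So the local maximum value is f(1/3) = 167/81.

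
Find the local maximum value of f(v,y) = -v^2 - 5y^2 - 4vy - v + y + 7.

19/2

∂f/∂v = -2v - 4y - 1 = 0 and ∂f/∂y = -4v - 10y + 1 = 0, so (v, y) = (-7/2, 3/2).
The Hessian has f_{vv} = -2, f_{yy} = -10, f_{vy} = -4, giving D = 4 > 0 with f_{vv} < 0, so the point is a local maximum.
f(-7/2, 3/2) = 19/2.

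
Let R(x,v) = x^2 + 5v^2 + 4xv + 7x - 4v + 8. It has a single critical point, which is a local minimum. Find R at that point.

-341/4

∂R/∂x = 2x + 4v + 7 = 0 and ∂R/∂v = 4x + 10v - 4 = 0, so (x, v) = (-43/2, 9).
The Hessian has R_{xx} = 2, R_{vv} = 10, R_{xv} = 4, giving D = 4 > 0 with R_{xx} > 0, so the point is a local minimum.
R(-43/2, 9) = -341/4.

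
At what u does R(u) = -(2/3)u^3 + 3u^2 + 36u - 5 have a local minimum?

-3

R'(u) = -2u^2 + 6u + 36 = 0 at u = -3, 6.
Second-derivative test with R''(u) = -4u + 6: R''(-3) = 18 > 0 ⇒ local minimum; R''(6) = -18 < 0 ⇒ local maximum.
So the local minimum value is R(-3) = -68.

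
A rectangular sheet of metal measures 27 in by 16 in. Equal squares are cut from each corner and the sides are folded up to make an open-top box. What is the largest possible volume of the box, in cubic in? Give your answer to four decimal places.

With cut size x, the volume is V(x) = x(27 − 2x)(16 − 2x) for 0 < x < 8.
V'(x) = 12x^2 − 172x + 432. Setting V'(x) = 0 gives x ≈ 3.2473 (the root in (0, 8)).
V''(x) = 24x − 172 is negative there, so this is the maximum; V ≈ 632.9378.

632.9378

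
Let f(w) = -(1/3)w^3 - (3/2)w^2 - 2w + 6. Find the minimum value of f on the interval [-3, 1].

f'(w) = -w^2 - 3w - 2, which vanishes at w = -2 and w = -1.
Compare values at every candidate in [-3, 1]: f(-3) = 15/2,  f(-2) = 20/3,  f(-1) = 41/6,  f(1) = 13/6.
So the minimum is f(1) = 13/6.

13/6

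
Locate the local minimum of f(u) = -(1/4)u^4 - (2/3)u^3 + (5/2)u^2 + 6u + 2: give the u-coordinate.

Critical points: f'(u) = -u^3 - 2u^2 + 5u + 6 vanishes at u = -3, -1, 2.
Second-derivative test with f''(u) = -3u^2 - 4u + 5: f''(-3) = -10 < 0 ⇒ local maximum; f''(-1) = 6 > 0 ⇒ local minimum; f''(2) = -15 < 0 ⇒ local maximum.
So the local minimum value is f(-1) = -13/12.

-1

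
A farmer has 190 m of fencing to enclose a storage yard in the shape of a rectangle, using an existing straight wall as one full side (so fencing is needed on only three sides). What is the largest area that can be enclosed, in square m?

Let the sides perpendicular to the wall have length x and the parallel side y, so 2x + y = 190 and the area is A = xy = x(190 − 2x).
A'(x) = 190 − 4x = 0 gives x = 95/2, and A''(x) = −4 < 0 confirms a maximum.
Then y = 190 − 2·95/2 = 95 and A = 9025/2.

9025/2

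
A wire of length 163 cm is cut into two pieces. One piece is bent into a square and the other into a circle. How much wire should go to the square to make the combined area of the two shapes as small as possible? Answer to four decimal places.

91.2962

Let x be the length used for the square. Square side x/4; circle radius (163−x)/(2π).
A(x) = (x/4)² + π·((163−x)/(2π))² = x²/16 + (163−x)²/(4π) for 0 ≤ x ≤ 163. A'(x) = x/8 − (163−x)/(2π) = 0 gives x = 4·163/(π+4) ≈ 91.2962.
A'' = 1/8 + 1/(2π) > 0, so this gives the minimum combined area; x ≈ 91.2962 cm to the square.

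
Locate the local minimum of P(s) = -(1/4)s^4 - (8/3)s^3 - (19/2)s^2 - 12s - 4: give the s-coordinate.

-3

P'(s) = -s^3 - 8s^2 - 19s - 12 = 0 at s = -4, -3, -1.
P''(s) = -3s^2 - 16s - 19. P''(-4) = -3 < 0 ⇒ local maximum; P''(-3) = 2 > 0 ⇒ local minimum; P''(-1) = -6 < 0 ⇒ local maximum.
The local minimum is P(-3) = -7/4.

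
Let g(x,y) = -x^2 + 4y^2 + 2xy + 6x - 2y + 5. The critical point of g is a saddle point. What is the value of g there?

66/5

∂g/∂x = -2x + 2y + 6 = 0 and ∂g/∂y = 2x + 8y - 2 = 0, so (x, y) = (13/5, -2/5).
The Hessian has g_{xx} = -2, g_{yy} = 8, g_{xy} = 2, giving D = -20 < 0, so the point is a saddle point.
g(13/5, -2/5) = 66/5.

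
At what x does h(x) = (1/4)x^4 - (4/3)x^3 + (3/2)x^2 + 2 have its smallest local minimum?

3

h'(x) = x^3 - 4x^2 + 3x = 0 at x = 0, 1, 3.
Since h''(x) = 3x^2 - 8x + 3, we get h''(0) = 3 > 0 ⇒ local minimum; h''(1) = -2 < 0 ⇒ local maximum; h''(3) = 6 > 0 ⇒ local minimum.
The smallest local minimum is h(3) = -1/4.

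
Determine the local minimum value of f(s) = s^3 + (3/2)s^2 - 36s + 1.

Critical points: f'(s) = 3s^2 + 3s - 36 vanishes at s = -4, 3.
Second-derivative test with f''(s) = 6s + 3: f''(-4) = -21 < 0 ⇒ local maximum; f''(3) = 21 > 0 ⇒ local minimum.
Thus f has its local minimum at s = 3, with value -133/2.

-133/2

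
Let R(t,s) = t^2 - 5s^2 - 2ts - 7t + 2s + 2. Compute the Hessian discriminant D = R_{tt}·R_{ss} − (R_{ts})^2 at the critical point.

∂R/∂t = 2t - 2s - 7 = 0 and ∂R/∂s = -2t - 10s + 2 = 0, so (t, s) = (37/12, -5/12).
The Hessian has R_{tt} = 2, R_{ss} = -10, R_{ts} = -2, giving D = -24 < 0, so the point is a saddle point.
D = (2)·(-10) − (-2)^2 = -24.

-24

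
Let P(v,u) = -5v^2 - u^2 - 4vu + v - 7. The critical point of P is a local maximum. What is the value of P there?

-27/4

∂P/∂v = -10v - 4u + 1 = 0 and ∂P/∂u = -4v - 2u = 0, so (v, u) = (1/2, -1).
The Hessian has P_{vv} = -10, P_{uu} = -2, P_{vu} = -4, giving D = 4 > 0 with P_{vv} < 0, so the point is a local maximum.
P(1/2, -1) = -27/4.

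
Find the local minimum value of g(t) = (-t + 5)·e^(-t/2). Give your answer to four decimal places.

Differentiating with the product rule gives g'(t) = ((1/2)t - 7/2)·e^(-t/2). Since e^(-t/2) > 0, the only critical point is t = 7.
g''(7) has the same sign as 1/2 > 0, so this is a local minimum.
g(7) = (-2)·e^(-7/2) ≈ -0.0604.

-0.0604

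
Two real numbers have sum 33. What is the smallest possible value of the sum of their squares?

1089/2

With a + b = 33, a^2 + b^2 = a^2 + (33 − a)^2.
The derivative 2a − 2(33 − a) = 4a − 66 vanishes at a = 33/2; second derivative 4 > 0, a minimum.
The minimum is 2·(33/2)^2 = 1089/2.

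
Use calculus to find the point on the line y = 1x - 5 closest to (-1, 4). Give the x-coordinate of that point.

4

Minimize D(x)^2 = (x + 1)^2 + (x - 9)^2.
d/dx[D^2] = 2(x + 1) + 2·1·(x - 9) = 0 ⇒ x = 4.
Then y = -1 and the distance is √(50) ≈ 7.0711.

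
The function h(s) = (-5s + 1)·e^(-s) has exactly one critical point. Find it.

Differentiating with the product rule gives h'(s) = (5s - 6)·e^(-s). Since e^(-s) > 0, the only critical point is s = 6/5.
h''(6/5) has the same sign as 5 > 0, so this is a local minimum.
h(6/5) = (-5)·e^(-6/5) ≈ -1.5060.

6/5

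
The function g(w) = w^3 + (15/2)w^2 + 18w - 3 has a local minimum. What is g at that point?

-17

g'(w) = 3w^2 + 15w + 18. Setting g'(w) = 0 gives w ∈ {-3, -2}.
Second-derivative test with g''(w) = 6w + 15: g''(-3) = -3 < 0 ⇒ local maximum; g''(-2) = 3 > 0 ⇒ local minimum.
So the local minimum value is g(-2) = -17.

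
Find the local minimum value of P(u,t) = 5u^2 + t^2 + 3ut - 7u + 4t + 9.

-114/11

∂P/∂u = 10u + 3t - 7 = 0 and ∂P/∂t = 3u + 2t + 4 = 0, so (u, t) = (26/11, -61/11).
The Hessian has P_{uu} = 10, P_{tt} = 2, P_{ut} = 3, giving D = 11 > 0 with P_{uu} > 0, so the point is a local minimum.
P(26/11, -61/11) = -114/11.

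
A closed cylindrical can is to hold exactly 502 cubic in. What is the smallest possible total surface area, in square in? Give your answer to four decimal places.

With radius r and height h, πr²h = 502 so h = 502/(πr²), and S(r) = 2πr² + 2πrh = 2πr² + 2·502/r.
S'(r) = 4πr − 2·502/r² = 0 ⇒ r³ = 502/(2π), so r ≈ 4.3070 and h = 2r ≈ 8.6140.
S''(r) = 4π + 4·502/r³ > 0, so this is the minimum; S ≈ 349.6635.

349.6635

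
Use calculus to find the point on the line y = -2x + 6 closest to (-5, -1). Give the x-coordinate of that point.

Minimize D(x)^2 = (x + 5)^2 + (-2x + 7)^2.
d/dx[D^2] = 2(x + 5) + 2·(-2)·(-2x + 7) = 0 ⇒ x = 9/5.
Then y = 12/5 and the distance is √(289/5) ≈ 7.6026.

9/5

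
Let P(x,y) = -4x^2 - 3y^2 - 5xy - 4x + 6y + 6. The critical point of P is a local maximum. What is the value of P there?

450/23

∂P/∂x = -8x - 5y - 4 = 0 and ∂P/∂y = -5x - 6y + 6 = 0, so (x, y) = (-54/23, 68/23).
The Hessian has P_{xx} = -8, P_{yy} = -6, P_{xy} = -5, giving D = 23 > 0 with P_{xx} < 0, so the point is a local maximum.
P(-54/23, 68/23) = 450/23.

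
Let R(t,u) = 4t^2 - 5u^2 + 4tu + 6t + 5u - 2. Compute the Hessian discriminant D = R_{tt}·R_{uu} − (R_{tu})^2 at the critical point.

-96

∂R/∂t = 8t + 4u + 6 = 0 and ∂R/∂u = 4t - 10u + 5 = 0, so (t, u) = (-5/6, 1/6).
The Hessian has R_{tt} = 8, R_{uu} = -10, R_{tu} = 4, giving D = -96 < 0, so the point is a saddle point.
D = (8)·(-10) − (4)^2 = -96.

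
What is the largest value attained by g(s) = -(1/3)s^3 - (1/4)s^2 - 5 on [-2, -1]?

g'(s) = -s^2 - (1/2)s, which has no zeros in [-2, -1].
Evaluating at the critical points and endpoints: g(-2) = -10/3; g(-1) = -59/12.
The maximum over the interval is -10/3, attained at s = -2.

-10/3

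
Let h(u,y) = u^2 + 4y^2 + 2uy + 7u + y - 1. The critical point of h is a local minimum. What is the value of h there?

-65/4

∂h/∂u = 2u + 2y + 7 = 0 and ∂h/∂y = 2u + 8y + 1 = 0, so (u, y) = (-9/2, 1).
The Hessian has h_{uu} = 2, h_{yy} = 8, h_{uy} = 2, giving D = 12 > 0 with h_{uu} > 0, so the point is a local minimum.
h(-9/2, 1) = -65/4.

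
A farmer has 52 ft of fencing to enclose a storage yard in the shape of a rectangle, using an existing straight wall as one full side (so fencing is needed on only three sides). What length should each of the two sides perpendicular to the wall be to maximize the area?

Let the sides perpendicular to the wall have length x and the parallel side y, so 2x + y = 52 and the area is A = xy = x(52 − 2x).
A'(x) = 52 − 4x = 0 gives x = 13, and A''(x) = −4 < 0 confirms a maximum.
Then y = 52 − 2·13 = 26 and A = 338.

13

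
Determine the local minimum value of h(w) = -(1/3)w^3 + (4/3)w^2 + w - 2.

-176/81

Critical points: h'(w) = -w^2 + (8/3)w + 1 vanishes at w = -1/3, 3.
Second-derivative test with h''(w) = -2w + 8/3: h''(-1/3) = 10/3 > 0 ⇒ local minimum; h''(3) = -10/3 < 0 ⇒ local maximum.
So the local minimum value is h(-1/3) = -176/81.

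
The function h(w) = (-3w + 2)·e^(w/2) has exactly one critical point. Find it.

h'(w) = (-3)·e^(w/2) + (-3w + 2)·(1/2)·e^(w/2) = (-(3/2)w - 2)·e^(w/2). Since e^(w/2) > 0, the only critical point is w = -4/3.
h''(-4/3) has the same sign as -3/2 < 0, so this is a local maximum.
h(-4/3) = (6)·e^(-2/3) ≈ 3.0805.

-4/3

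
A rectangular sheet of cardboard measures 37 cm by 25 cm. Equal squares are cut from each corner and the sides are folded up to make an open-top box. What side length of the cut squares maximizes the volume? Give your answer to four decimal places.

With cut size x, the volume is V(x) = x(37 − 2x)(25 − 2x) for 0 < x < 12.5.
V'(x) = 12x^2 − 248x + 925. Setting V'(x) = 0 gives x ≈ 4.8841 (the root in (0, 12.5)).
V''(x) = 24x − 248 is negative there, so this is the maximum; V ≈ 2025.8726.

4.8841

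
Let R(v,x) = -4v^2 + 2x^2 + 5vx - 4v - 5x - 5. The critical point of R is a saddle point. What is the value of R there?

-151/19

∂R/∂v = -8v + 5x - 4 = 0 and ∂R/∂x = 5v + 4x - 5 = 0, so (v, x) = (3/19, 20/19).
The Hessian has R_{vv} = -8, R_{xx} = 4, R_{vx} = 5, giving D = -57 < 0, so the point is a saddle point.
R(3/19, 20/19) = -151/19.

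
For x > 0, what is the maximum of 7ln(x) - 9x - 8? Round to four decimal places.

-16.7592

P'(x) = 7/x − 9 = 0 gives x = 7/9.
P''(x) = -7/x², which is negative for x > 0, so this is a local maximum.
P(7/9) = 7·ln(7/9) - 7 - 8 ≈ -16.7592.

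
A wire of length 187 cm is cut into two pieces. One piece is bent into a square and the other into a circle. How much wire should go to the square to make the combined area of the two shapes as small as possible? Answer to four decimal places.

104.7385

Let x be the length used for the square. Square side x/4; circle radius (187−x)/(2π).
A(x) = (x/4)² + π·((187−x)/(2π))² = x²/16 + (187−x)²/(4π) for 0 ≤ x ≤ 187. A'(x) = x/8 − (187−x)/(2π) = 0 gives x = 4·187/(π+4) ≈ 104.7385.
A'' = 1/8 + 1/(2π) > 0, so this gives the minimum combined area; x ≈ 104.7385 cm to the square.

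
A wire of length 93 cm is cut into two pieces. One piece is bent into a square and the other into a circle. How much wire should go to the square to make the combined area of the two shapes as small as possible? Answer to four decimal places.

52.0892

Let x be the length used for the square. Square side x/4; circle radius (93−x)/(2π).
A(x) = (x/4)² + π·((93−x)/(2π))² = x²/16 + (93−x)²/(4π) for 0 ≤ x ≤ 93. A'(x) = x/8 − (93−x)/(2π) = 0 gives x = 4·93/(π+4) ≈ 52.0892.
A'' = 1/8 + 1/(2π) > 0, so this gives the minimum combined area; x ≈ 52.0892 cm to the square.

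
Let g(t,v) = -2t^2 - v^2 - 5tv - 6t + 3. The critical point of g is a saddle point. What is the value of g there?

15/17

∂g/∂t = -4t - 5v - 6 = 0 and ∂g/∂v = -5t - 2v = 0, so (t, v) = (12/17, -30/17).
The Hessian has g_{tt} = -4, g_{vv} = -2, g_{tv} = -5, giving D = -17 < 0, so the point is a saddle point.
g(12/17, -30/17) = 15/17.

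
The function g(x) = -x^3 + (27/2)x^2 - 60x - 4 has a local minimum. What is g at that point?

g'(x) = -3x^2 + 27x - 60 = 0 at x = 4, 5.
Since g''(x) = -6x + 27, we get g''(4) = 3 > 0 ⇒ local minimum; g''(5) = -3 < 0 ⇒ local maximum.
The local minimum is g(4) = -92.

-92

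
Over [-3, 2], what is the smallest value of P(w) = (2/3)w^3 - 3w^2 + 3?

P'(w) = 2w^2 - 6w, whose only zero in [-3, 2] is w = 0.
Evaluating at the critical points and endpoints: P(-3) = -42, P(0) = 3, P(2) = -11/3.
The minimum over the interval is -42, attained at w = -3.

-42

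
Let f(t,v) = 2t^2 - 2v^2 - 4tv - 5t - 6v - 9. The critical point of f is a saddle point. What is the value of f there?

∂f/∂t = 4t - 4v - 5 = 0 and ∂f/∂v = -4t - 4v - 6 = 0, so (t, v) = (-1/8, -11/8).
The Hessian has f_{tt} = 4, f_{vv} = -4, f_{tv} = -4, giving D = -32 < 0, so the point is a saddle point.
f(-1/8, -11/8) = -73/16.

-73/16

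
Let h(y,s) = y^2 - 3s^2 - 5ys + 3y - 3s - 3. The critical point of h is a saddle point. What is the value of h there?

∂h/∂y = 2y - 5s + 3 = 0 and ∂h/∂s = -5y - 6s - 3 = 0, so (y, s) = (-33/37, 9/37).
The Hessian has h_{yy} = 2, h_{ss} = -6, h_{ys} = -5, giving D = -37 < 0, so the point is a saddle point.
h(-33/37, 9/37) = -174/37.

-174/37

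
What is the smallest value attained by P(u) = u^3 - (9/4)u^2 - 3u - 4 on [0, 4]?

-11

The derivative is 3u^2 - (9/2)u - 3, whose only zero in [0, 4] is u = 2.
Evaluating at the critical points and endpoints: P(0) = -4; P(2) = -11; P(4) = 12.
So the minimum is P(2) = -11.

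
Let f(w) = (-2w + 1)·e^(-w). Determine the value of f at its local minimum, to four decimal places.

f'(w) = (-2)·e^(-w) + (-2w + 1)·(-1)·e^(-w) = (2w - 3)·e^(-w). Since e^(-w) > 0, the only critical point is w = 3/2.
f''(3/2) has the same sign as 2 > 0, so this is a local minimum.
f(3/2) = (-2)·e^(-3/2) ≈ -0.4463.

-0.4463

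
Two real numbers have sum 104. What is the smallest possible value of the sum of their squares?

With a + b = 104, a^2 + b^2 = a^2 + (104 − a)^2.
The derivative 2a − 2(104 − a) = 4a − 208 vanishes at a = 52; second derivative 4 > 0, a minimum.
The minimum is 2·(52)^2 = 5408.

5408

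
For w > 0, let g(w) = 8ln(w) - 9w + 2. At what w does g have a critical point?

8/9

g'(w) = 8/w − 9 = 0 gives w = 8/9.
g''(w) = -8/w², which is negative for w > 0, so this is a local maximum.
g(8/9) = 8·ln(8/9) - 8 + 2 ≈ -6.9423.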